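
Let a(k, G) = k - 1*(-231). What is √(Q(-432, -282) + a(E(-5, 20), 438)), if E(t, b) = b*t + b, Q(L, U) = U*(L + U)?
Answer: √201499 ≈ 448.89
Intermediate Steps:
E(t, b) = b + b*t
a(k, G) = 231 + k (a(k, G) = k + 231 = 231 + k)
√(Q(-432, -282) + a(E(-5, 20), 438)) = √(-282*(-432 - 282) + (231 + 20*(1 - 5))) = √(-282*(-714) + (231 + 20*(-4))) = √(201348 + (231 - 80)) = √(201348 + 151) = √201499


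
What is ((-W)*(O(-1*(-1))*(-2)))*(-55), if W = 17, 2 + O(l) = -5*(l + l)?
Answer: 22440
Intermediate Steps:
O(l) = -2 - 10*l (O(l) = -2 - 5*(l + l) = -2 - 10*l)
((-W)*(O(-1*(-1))*(-2)))*(-55) = ((-1*17)*((-2 - (-10)*(-1))*(-2)))*(-55) = -17*(-2 - 10*1)*(-2)*(-55) = -17*(-2 - 10)*(-2)*(-55) = -(-204)*(-2)*(-55) = -17*24*(-55) = -408*(-55) = 22440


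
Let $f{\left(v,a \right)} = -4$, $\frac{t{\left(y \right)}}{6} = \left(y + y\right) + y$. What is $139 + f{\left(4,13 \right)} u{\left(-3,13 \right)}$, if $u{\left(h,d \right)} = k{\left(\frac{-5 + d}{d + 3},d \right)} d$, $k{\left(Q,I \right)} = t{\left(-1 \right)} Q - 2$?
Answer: $711$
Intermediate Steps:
$t{\left(y \right)} = 18 y$ ($t{\left(y \right)} = 6 \left(\left(y + y\right) + y\right) = 6 \left(2 y + y\right) = 6 \cdot 3 y = 18 y$)
$k{\left(Q,I \right)} = -2 - 18 Q$ ($k{\left(Q,I \right)} = 18 \left(-1\right) Q - 2 = - 18 Q - 2 = -2 - 18 Q$)
$u{\left(h,d \right)} = d \left(-2 - \frac{18 \left(-5 + d\right)}{3 + d}\right)$ ($u{\left(h,d \right)} = \left(-2 - 18 \frac{-5 + d}{d + 3}\right) d = \left(-2 - 18 \frac{-5 + d}{3 + d}\right) d = \left(-2 - \frac{18 \left(-5 + d\right)}{3 + d}\right) d = d \left(-2 - \frac{18 \left(-5 + d\right)}{3 + d}\right)$)
$139 + f{\left(4,13 \right)} u{\left(-3,13 \right)} = 139 - 4 \cdot 4 \cdot 13 \frac{1}{3 + 13} \left(21 - 65\right) = 139 - 4 \cdot 4 \cdot 13 \cdot \frac{1}{16} \left(21 - 65\right) = 139 - 4 \cdot 4 \cdot 13 \cdot \frac{1}{16} \left(-44\right) = 139 - -572 = 139 + 572 = 711$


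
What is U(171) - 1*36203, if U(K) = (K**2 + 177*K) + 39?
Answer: 23344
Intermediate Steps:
U(K) = 39 + K**2 + 177*K
U(171) - 1*36203 = (39 + 171**2 + 177*171) - 1*36203 = (39 + 29241 + 30267) - 36203 = 59547 - 36203 = 23344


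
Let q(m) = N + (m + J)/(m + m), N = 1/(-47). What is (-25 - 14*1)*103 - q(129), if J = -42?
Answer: -16237991/4042 ≈ -4017.3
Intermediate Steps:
N = -1/47 ≈ -0.021277
q(m) = -1/47 + (-42 + m)/(2*m) (q(m) = -1/47 + (m - 42)/(m + m) = -1/47 + (-42 + m)/((2*m)) = -1/47 + (-42 + m)*(1/(2*m)) = -1/47 + (-42 + m)/(2*m))
(-25 - 14*1)*103 - q(129) = (-25 - 14*1)*103 - (45/94 - 21/129) = (-25 - 14)*103 - (45/94 - 21*1/129) = -39*103 - (45/94 - 7/43) = -4017 - 1*1277/4042 = -4017 - 1277/4042 = -16237991/4042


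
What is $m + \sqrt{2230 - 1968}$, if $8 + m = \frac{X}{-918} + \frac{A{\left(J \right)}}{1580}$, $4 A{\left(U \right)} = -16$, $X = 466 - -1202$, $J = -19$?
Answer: $- \frac{593443}{60435} + \sqrt{262} \approx 6.3669$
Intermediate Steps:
$X = 1668$ ($X = 466 + 1202 = 1668$)
$A{\left(U \right)} = -4$ ($A{\left(U \right)} = \frac{1}{4} \left(-16\right) = -4$)
$m = - \frac{593443}{60435}$ ($m = -8 + \left(\frac{1668}{-918} - \frac{4}{1580}\right) = -8 + \left(1668 \left(- \frac{1}{918}\right) - \frac{1}{395}\right) = -8 - \frac{109963}{60435} = - \frac{593443}{60435} \approx -9.8195$)
$m + \sqrt{2230 - 1968} = - \frac{593443}{60435} + \sqrt{2230 - 1968} = - \frac{593443}{60435} + \sqrt{262}$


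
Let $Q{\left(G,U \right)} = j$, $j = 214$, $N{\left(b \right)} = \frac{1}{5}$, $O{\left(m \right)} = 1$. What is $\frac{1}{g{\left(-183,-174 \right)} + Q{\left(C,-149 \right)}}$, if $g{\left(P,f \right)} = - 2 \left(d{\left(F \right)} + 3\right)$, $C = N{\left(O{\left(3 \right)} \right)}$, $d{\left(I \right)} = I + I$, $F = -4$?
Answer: $\frac{1}{224} \approx 0.0044643$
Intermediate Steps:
$d{\left(I \right)} = 2 I$
$N{\left(b \right)} = \frac{1}{5}$
$C = \frac{1}{5} \approx 0.2$
$Q{\left(G,U \right)} = 214$
$g{\left(P,f \right)} = 10$ ($g{\left(P,f \right)} = - 2 \left(2 \left(-4\right) + 3\right) = - 2 \left(-8 + 3\right) = \left(-2\right) \left(-5\right) = 10$)
$\frac{1}{g{\left(-183,-174 \right)} + Q{\left(C,-149 \right)}} = \frac{1}{10 + 214} = \frac{1}{224}$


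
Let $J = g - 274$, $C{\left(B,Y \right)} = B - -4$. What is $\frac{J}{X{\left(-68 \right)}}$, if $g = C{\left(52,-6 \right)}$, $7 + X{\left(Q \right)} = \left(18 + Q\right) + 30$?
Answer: $\frac{218}{27} \approx 8.0741$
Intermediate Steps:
$C{\left(B,Y \right)} = 4 + B$ ($C{\left(B,Y \right)} = B + \left(-3 + 7\right) = B + 4 = 4 + B$)
$X{\left(Q \right)} = 41 + Q$ ($X{\left(Q \right)} = -7 + \left(\left(18 + Q\right) + 30\right) = -7 + \left(48 + Q\right) = 41 + Q$)
$g = 56$ ($g = 4 + 52 = 56$)
$J = -218$ ($J = 56 - 274 = -218$)
$\frac{J}{X{\left(-68 \right)}} = - \frac{218}{41 - 68} = - \frac{218}{-27} = \left(-218\right) \left(- \frac{1}{27}\right) = \frac{218}{27}$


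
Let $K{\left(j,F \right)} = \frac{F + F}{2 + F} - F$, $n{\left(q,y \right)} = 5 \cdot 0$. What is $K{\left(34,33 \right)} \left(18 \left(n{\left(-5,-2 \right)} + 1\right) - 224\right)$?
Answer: $\frac{224334}{35} \approx 6409.5$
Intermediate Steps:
$n{\left(q,y \right)} = 0$
$K{\left(j,F \right)} = - F + \frac{2 F}{2 + F}$ ($K{\left(j,F \right)} = \frac{2 F}{2 + F} - F = - F + \frac{2 F}{2 + F}$)
$K{\left(34,33 \right)} \left(18 \left(n{\left(-5,-2 \right)} + 1\right) - 224\right) = - \frac{33^{2}}{2 + 33} \left(18 \left(0 + 1\right) - 224\right) = \left(-1\right) 1089 \cdot \frac{1}{35} \left(18 \cdot 1 - 224\right) = \left(-1\right) 1089 \cdot \frac{1}{35} \left(18 - 224\right) = \left(- \frac{1089}{35}\right) \left(-206\right) = \frac{224334}{35}$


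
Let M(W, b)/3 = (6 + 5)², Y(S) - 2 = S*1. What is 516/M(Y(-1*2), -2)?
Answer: 172/121 ≈ 1.4215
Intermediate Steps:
Y(S) = 2 + S (Y(S) = 2 + S*1 = 2 + S)
M(W, b) = 363 (M(W, b) = 3*(6 + 5)² = 3*11² = 3*121 = 363)
516/M(Y(-1*2), -2) = 516/363 = 516*(1/363) = 172/121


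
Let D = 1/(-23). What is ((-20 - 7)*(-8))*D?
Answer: -216/23 ≈ -9.3913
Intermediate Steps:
D = -1/23 (D = 1*(-1/23) = -1/23 ≈ -0.043478)
((-20 - 7)*(-8))*D = ((-20 - 7)*(-8))*(-1/23) = -27*(-8)*(-1/23) = 216*(-1/23) = -216/23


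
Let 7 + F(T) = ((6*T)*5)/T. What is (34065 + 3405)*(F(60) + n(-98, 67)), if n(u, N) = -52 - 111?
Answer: -5245800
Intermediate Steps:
n(u, N) = -163
F(T) = 23 (F(T) = -7 + ((6*T)*5)/T = -7 + (30*T)/T = -7 + 30 = 23)
(34065 + 3405)*(F(60) + n(-98, 67)) = (34065 + 3405)*(23 - 163) = 37470*(-140) = -5245800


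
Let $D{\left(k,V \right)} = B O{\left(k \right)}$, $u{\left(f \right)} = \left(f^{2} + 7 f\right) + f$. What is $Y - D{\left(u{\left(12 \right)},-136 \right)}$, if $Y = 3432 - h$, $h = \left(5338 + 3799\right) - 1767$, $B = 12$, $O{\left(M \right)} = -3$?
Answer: $-3902$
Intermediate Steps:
$u{\left(f \right)} = f^{2} + 8 f$
$D{\left(k,V \right)} = -36$ ($D{\left(k,V \right)} = 12 \left(-3\right) = -36$)
$h = 7370$ ($h = 9137 - 1767 = 7370$)
$Y = -3938$ ($Y = 3432 - 7370 = -3938$)
$Y - D{\left(u{\left(12 \right)},-136 \right)} = -3938 - -36 = -3938 + 36 = -3902$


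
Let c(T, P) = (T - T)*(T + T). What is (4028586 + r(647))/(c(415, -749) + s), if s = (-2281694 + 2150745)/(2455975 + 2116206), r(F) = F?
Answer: -1417106351321/10073 ≈ -1.4068e+8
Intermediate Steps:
c(T, P) = 0 (c(T, P) = 0*(2*T) = 0)
s = -130949/4572181 ≈ -0.028640
(4028586 + r(647))/(c(415, -749) + s) = (4028586 + 647)/(0 - 130949/4572181) = 4029233/(-130949/4572181) = 4029233*(-4572181/130949) = -1417106351321/10073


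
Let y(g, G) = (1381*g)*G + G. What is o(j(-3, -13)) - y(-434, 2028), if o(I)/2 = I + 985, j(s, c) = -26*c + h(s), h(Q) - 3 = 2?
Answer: 1215490540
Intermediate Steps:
h(Q) = 5 (h(Q) = 3 + 2 = 5)
y(g, G) = G + 1381*G*g (y(g, G) = 1381*G*g + G = G + 1381*G*g)
j(s, c) = 5 - 26*c (j(s, c) = -26*c + 5 = 5 - 26*c)
o(I) = 1970 + 2*I (o(I) = 2*(I + 985) = 2*(985 + I) = 1970 + 2*I)
o(j(-3, -13)) - y(-434, 2028) = (1970 + 2*(5 - 26*(-13))) - 2028*(1 + 1381*(-434)) = (1970 + 2*(5 + 338)) - 2028*(1 - 599354) = (1970 + 2*343) - 2028*(-599353) = (1970 + 686) - 1*(-1215487884) = 2656 + 1215487884 = 1215490540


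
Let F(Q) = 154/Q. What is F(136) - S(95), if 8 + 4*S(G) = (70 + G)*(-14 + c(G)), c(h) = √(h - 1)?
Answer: 39483/68 - 165*√94/4 ≈ 180.70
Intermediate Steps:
c(h) = √(-1 + h)
S(G) = -2 + (-14 + √(-1 + G))*(70 + G)/4 (S(G) = -2 + ((70 + G)*(-14 + √(-1 + G)))/4 = -2 + ((-14 + √(-1 + G))*(70 + G))/4 = -2 + (-14 + √(-1 + G))*(70 + G)/4)
F(136) - S(95) = 154/136 - (-247 - 7/2*95 + 35*√(-1 + 95)/2 + (¼)*95*√(-1 + 95)) = 154*(1/136) - (-247 - 665/2 + 35*√94/2 + (¼)*95*√94) = 77/68 - (-247 - 665/2 + 35*√94/2 + 95*√94/4) = 77/68 - (-1159/2 + 165*√94/4) = 77/68 + (1159/2 - 165*√94/4) = 39483/68 - 165*√94/4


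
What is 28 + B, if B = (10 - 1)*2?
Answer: 46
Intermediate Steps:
B = 18 (B = 9*2 = 18)
28 + B = 28 + 18 = 46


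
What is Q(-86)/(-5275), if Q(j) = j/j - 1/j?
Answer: -87/453650 ≈ -0.00019178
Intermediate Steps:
Q(j) = 1 - 1/j
Q(-86)/(-5275) = ((-1 - 86)/(-86))/(-5275) = -1/86*(-87)*(-1/5275) = (87/86)*(-1/5275) = -87/453650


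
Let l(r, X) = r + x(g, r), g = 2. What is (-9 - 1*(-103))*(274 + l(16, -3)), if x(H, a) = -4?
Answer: 26884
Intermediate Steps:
l(r, X) = -4 + r (l(r, X) = r - 4 = -4 + r)
(-9 - 1*(-103))*(274 + l(16, -3)) = (-9 - 1*(-103))*(274 + (-4 + 16)) = (-9 + 103)*(274 + 12) = 94*286 = 26884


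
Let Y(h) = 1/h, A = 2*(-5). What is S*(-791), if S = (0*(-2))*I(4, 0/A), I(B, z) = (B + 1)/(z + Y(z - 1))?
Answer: 0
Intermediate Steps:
A = -10
I(B, z) = (1 + B)/(z + 1/(-1 + z)) (I(B, z) = (B + 1)/(z + 1/(z - 1)) = (1 + B)/(z + 1/(-1 + z)))
S = 0 (S = (0*(-2))*((1 + 4)*(-1 + 0/(-10))/(1 + (0/(-10))*(-1 + 0/(-10)))) = 0*(5*(-1 + 0*(-⅒))/(1 + (0*(-⅒))*(-1 + 0*(-⅒)))) = 0*(5*(-1 + 0)/(1 + 0*(-1 + 0))) = 0*(5*(-1)/(1 + 0*(-1))) = 0*(5*(-1)/(1 + 0)) = 0*(5*(-1)/1) = 0*(1*5*(-1)) = 0*(-5) = 0)
S*(-791) = 0*(-791) = 0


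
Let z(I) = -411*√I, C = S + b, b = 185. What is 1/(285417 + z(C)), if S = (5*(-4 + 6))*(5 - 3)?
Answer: 31713/9047581676 + 137*√205/27142745028 ≈ 3.5774e-6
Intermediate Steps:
S = 20 (S = (5*2)*2 = 10*2 = 20)
C = 205 (C = 20 + 185 = 205)
1/(285417 + z(C)) = 1/(285417 - 411*√205)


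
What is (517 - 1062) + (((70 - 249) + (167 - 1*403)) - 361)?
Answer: -1321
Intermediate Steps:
(517 - 1062) + (((70 - 249) + (167 - 1*403)) - 361) = -545 + ((-179 + (167 - 403)) - 361) = -545 + ((-179 - 236) - 361) = -545 + (-415 - 361) = -545 - 776 = -1321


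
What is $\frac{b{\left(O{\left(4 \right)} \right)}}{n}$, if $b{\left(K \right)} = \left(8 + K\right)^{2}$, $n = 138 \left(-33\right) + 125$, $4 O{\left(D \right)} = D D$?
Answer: $- \frac{144}{4429} \approx -0.032513$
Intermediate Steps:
$O{\left(D \right)} = \frac{D^{2}}{4}$ ($O{\left(D \right)} = \frac{D D}{4} = \frac{D^{2}}{4}$)
$n = -4429$ ($n = -4554 + 125 = -4429$)
$\frac{b{\left(O{\left(4 \right)} \right)}}{n} = \frac{\left(8 + \frac{4^{2}}{4}\right)^{2}}{-4429} = \left(8 + \frac{1}{4} \cdot 16\right)^{2} \left(- \frac{1}{4429}\right) = \left(8 + 4\right)^{2} \left(- \frac{1}{4429}\right) = 12^{2} \left(- \frac{1}{4429}\right) = 144 \left(- \frac{1}{4429}\right) = - \frac{144}{4429}$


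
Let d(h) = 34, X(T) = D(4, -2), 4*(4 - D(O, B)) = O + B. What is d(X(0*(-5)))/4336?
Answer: 17/2168 ≈ 0.0078413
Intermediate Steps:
D(O, B) = 4 - B/4 - O/4 (D(O, B) = 4 - (O + B)/4 = 4 - (B + O)/4 = 4 + (-B/4 - O/4) = 4 - B/4 - O/4)
X(T) = 7/2 (X(T) = 4 - ¼*(-2) - ¼*4 = 4 + ½ - 1 = 7/2)
d(X(0*(-5)))/4336 = 34/4336 = 34*(1/4336) = 17/2168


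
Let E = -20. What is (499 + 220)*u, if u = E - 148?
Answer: -120792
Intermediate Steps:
u = -168 (u = -20 - 148 = -168)
(499 + 220)*u = (499 + 220)*(-168) = 719*(-168) = -120792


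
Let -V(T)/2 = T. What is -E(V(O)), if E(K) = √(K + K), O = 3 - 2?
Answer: -2*I ≈ -2.0*I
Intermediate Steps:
O = 1
V(T) = -2*T
E(K) = √2*√K (E(K) = √(2*K) = √2*√K)
-E(V(O)) = -√2*√(-2*1) = -√2*√(-2) = -√2*I*√2 = -2*I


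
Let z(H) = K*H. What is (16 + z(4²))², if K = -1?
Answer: 0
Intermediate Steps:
z(H) = -H
(16 + z(4²))² = (16 - 1*4²)² = (16 - 1*16)² = (16 - 16)² = 0² = 0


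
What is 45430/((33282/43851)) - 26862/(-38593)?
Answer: 12813995810429/214075371 ≈ 59857.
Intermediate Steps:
45430/((33282/43851)) - 26862/(-38593) = 45430/((33282*(1/43851))) - 26862*(-1/38593) = 45430/(11094/14617) + 26862/38593 = 45430*(14617/11094) + 26862/38593 = 332025155/5547 + 26862/38593 = 12813995810429/214075371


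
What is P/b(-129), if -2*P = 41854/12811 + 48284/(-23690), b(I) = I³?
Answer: 1351286/4721044960395 ≈ 2.8623e-7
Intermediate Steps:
P = -4053858/6597665 (P = -(41854/12811 + 48284/(-23690))/2 = -(41854*(1/12811) + 48284*(-1/23690))/2 = -(41854/12811 - 24142/11845)/2 = -½*8107716/6597665 = -4053858/6597665 ≈ -0.61444)
P/b(-129) = -4053858/(6597665*((-129)³)) = -4053858/6597665/(-2146689) = -4053858/6597665*(-1/2146689) = 1351286/4721044960395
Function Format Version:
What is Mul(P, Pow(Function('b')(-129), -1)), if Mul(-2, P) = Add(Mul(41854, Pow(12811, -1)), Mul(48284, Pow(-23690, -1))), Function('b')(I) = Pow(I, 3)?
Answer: Rational(1351286, 4721044960395) ≈ 2.8623e-7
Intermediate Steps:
P = Rational(-4053858, 6597665) (P = Mul(Rational(-1, 2), Add(Mul(41854, Pow(12811, -1)), Mul(48284, Pow(-23690, -1)))) = Mul(Rational(-1, 2), Add(Mul(41854, Rational(1, 12811)), Mul(48284, Rational(-1, 23690)))) = Mul(Rational(-1, 2), Add(Rational(41854, 12811), Rational(-24142, 11845))) = Mul(Rational(-1, 2), Rational(8107716, 6597665)) = Rational(-4053858, 6597665) ≈ -0.61444)
Mul(P, Pow(Function('b')(-129), -1)) = Mul(Rational(-4053858, 6597665), Pow(Pow(-129, 3), -1)) = Mul(Rational(-4053858, 6597665), Pow(-2146689, -1)) = Mul(Rational(-4053858, 6597665), Rational(-1, 2146689)) = Rational(1351286, 4721044960395)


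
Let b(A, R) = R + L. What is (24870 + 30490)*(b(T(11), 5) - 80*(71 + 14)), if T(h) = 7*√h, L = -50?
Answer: -378939200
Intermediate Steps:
b(A, R) = -50 + R (b(A, R) = R - 50 = -50 + R)
(24870 + 30490)*(b(T(11), 5) - 80*(71 + 14)) = (24870 + 30490)*((-50 + 5) - 80*(71 + 14)) = 55360*(-45 - 80*85) = 55360*(-45 - 6800) = 55360*(-6845) = -378939200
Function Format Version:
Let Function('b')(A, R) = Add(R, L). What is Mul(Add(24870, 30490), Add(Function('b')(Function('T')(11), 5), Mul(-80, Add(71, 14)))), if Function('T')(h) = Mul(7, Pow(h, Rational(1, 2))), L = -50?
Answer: -378939200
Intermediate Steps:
Function('b')(A, R) = Add(-50, R) (Function('b')(A, R) = Add(R, -50) = Add(-50, R))
Mul(Add(24870, 30490), Add(Function('b')(Function('T')(11), 5), Mul(-80, Add(71, 14)))) = Mul(Add(24870, 30490), Add(Add(-50, 5), Mul(-80, Add(71, 14)))) = Mul(55360, Add(-45, Mul(-80, 85))) = Mul(55360, Add(-45, -6800)) = Mul(55360, -6845) = -378939200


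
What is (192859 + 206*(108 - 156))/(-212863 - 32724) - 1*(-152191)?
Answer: 37375948146/245587 ≈ 1.5219e+5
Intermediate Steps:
(192859 + 206*(108 - 156))/(-212863 - 32724) - 1*(-152191) = (192859 + 206*(-48))/(-245587) + 152191 = (192859 - 9888)*(-1/245587) + 152191 = 182971*(-1/245587) + 152191 = -182971/245587 + 152191 = 37375948146/245587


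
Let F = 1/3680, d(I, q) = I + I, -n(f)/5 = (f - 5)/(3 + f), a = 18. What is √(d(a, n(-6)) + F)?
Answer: √30470630/920 ≈ 6.0000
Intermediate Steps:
n(f) = -5*(-5 + f)/(3 + f) (n(f) = -5*(f - 5)/(3 + f) = -5*(-5 + f)/(3 + f))
d(I, q) = 2*I
F = 1/3680 ≈ 0.00027174
√(d(a, n(-6)) + F) = √(2*18 + 1/3680) = √(36 + 1/3680) = √(132481/3680) = √30470630/920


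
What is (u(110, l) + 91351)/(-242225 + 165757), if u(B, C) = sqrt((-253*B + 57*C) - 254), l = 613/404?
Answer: -91351/76468 - I*sqrt(1142410495)/15446536 ≈ -1.1946 - 0.0021882*I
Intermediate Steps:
l = 613/404 (l = 613*(1/404) = 613/404 ≈ 1.5173)
u(B, C) = sqrt(-254 - 253*B + 57*C)
(u(110, l) + 91351)/(-242225 + 165757) = (sqrt(-254 - 253*110 + 57*(613/404)) + 91351)/(-242225 + 165757) = (sqrt(-254 - 27830 + 34941/404) + 91351)/(-76468) = (sqrt(-11310995/404) + 91351)*(-1/76468) = (I*sqrt(1142410495)/202 + 91351)*(-1/76468) = (91351 + I*sqrt(1142410495)/202)*(-1/76468) = -91351/76468 - I*sqrt(1142410495)/15446536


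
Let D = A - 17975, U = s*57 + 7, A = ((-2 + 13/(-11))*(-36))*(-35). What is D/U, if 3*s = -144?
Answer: 241825/30019 ≈ 8.0557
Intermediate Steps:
s = -48 (s = (⅓)*(-144) = -48)
A = -44100/11 (A = ((-2 + 13*(-1/11))*(-36))*(-35) = ((-2 - 13/11)*(-36))*(-35) = -35/11*(-36)*(-35) = (1260/11)*(-35) = -44100/11 ≈ -4009.1)
U = -2729 (U = -48*57 + 7 = -2736 + 7 = -2729)
D = -241825/11 (D = -44100/11 - 17975 = -241825/11 ≈ -21984.)
D/U = -241825/11/(-2729) = -241825/11*(-1/2729) = 241825/30019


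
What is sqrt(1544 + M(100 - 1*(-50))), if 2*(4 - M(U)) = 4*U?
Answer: 4*sqrt(78) ≈ 35.327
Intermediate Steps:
M(U) = 4 - 2*U
sqrt(1544 + M(100 - 1*(-50))) = sqrt(1544 + (4 - 2*(100 - 1*(-50)))) = sqrt(1544 + (4 - 2*(100 + 50))) = sqrt(1544 + (4 - 2*150)) = sqrt(1544 + (4 - 300)) = sqrt(1544 - 296) = sqrt(1248) = 4*sqrt(78)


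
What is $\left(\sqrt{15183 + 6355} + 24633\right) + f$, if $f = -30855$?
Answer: $-6222 + 11 \sqrt{178} \approx -6075.2$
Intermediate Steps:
$\left(\sqrt{15183 + 6355} + 24633\right) + f = \left(\sqrt{15183 + 6355} + 24633\right) - 30855 = \left(\sqrt{21538} + 24633\right) - 30855 = \left(11 \sqrt{178} + 24633\right) - 30855 = \left(24633 + 11 \sqrt{178}\right) - 30855 = -6222 + 11 \sqrt{178}$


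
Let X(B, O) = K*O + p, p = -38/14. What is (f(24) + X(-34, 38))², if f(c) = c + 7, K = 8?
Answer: 5410276/49 ≈ 1.1041e+5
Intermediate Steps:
f(c) = 7 + c
p = -19/7 (p = -38*1/14 = -19/7 ≈ -2.7143)
X(B, O) = -19/7 + 8*O (X(B, O) = 8*O - 19/7 = -19/7 + 8*O)
(f(24) + X(-34, 38))² = ((7 + 24) + (-19/7 + 8*38))² = (31 + (-19/7 + 304))² = (31 + 2109/7)² = (2326/7)² = 5410276/49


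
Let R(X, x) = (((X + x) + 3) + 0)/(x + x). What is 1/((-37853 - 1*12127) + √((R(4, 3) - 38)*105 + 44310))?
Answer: -1428/71370283 - √40495/2497959905 ≈ -2.0089e-5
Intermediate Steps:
R(X, x) = (3 + X + x)/(2*x) (R(X, x) = ((3 + X + x) + 0)/((2*x)) = (3 + X + x)*(1/(2*x)) = (3 + X + x)/(2*x))
1/((-37853 - 1*12127) + √((R(4, 3) - 38)*105 + 44310)) = 1/((-37853 - 1*12127) + √(((½)*(3 + 4 + 3)/3 - 38)*105 + 44310)) = 1/((-37853 - 12127) + √(((½)*(⅓)*10 - 38)*105 + 44310)) = 1/(-49980 + √((5/3 - 38)*105 + 44310)) = 1/(-49980 + √(-109/3*105 + 44310)) = 1/(-49980 + √(-3815 + 44310)) = 1/(-49980 + √40495)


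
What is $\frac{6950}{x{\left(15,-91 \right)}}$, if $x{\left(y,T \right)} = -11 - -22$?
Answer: $\frac{6950}{11} \approx 631.82$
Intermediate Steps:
$x{\left(y,T \right)} = 11$ ($x{\left(y,T \right)} = -11 + 22 = 11$)
$\frac{6950}{x{\left(15,-91 \right)}} = \frac{6950}{11}$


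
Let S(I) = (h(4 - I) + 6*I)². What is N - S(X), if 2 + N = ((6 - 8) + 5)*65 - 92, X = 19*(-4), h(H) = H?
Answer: -141275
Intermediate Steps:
X = -76
S(I) = (4 + 5*I)² (S(I) = ((4 - I) + 6*I)² = (4 + 5*I)²)
N = 101 (N = -2 + (((6 - 8) + 5)*65 - 92) = -2 + ((-2 + 5)*65 - 92) = -2 + (3*65 - 92) = -2 + (195 - 92) = -2 + 103 = 101)
N - S(X) = 101 - (4 + 5*(-76))² = 101 - (4 - 380)² = 101 - 1*(-376)² = 101 - 1*141376 = 101 - 141376 = -141275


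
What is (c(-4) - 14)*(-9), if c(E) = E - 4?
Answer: 198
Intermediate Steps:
c(E) = -4 + E
(c(-4) - 14)*(-9) = ((-4 - 4) - 14)*(-9) = (-8 - 14)*(-9) = -22*(-9) = 198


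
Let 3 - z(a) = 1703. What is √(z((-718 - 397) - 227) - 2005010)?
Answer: I*√2006710 ≈ 1416.6*I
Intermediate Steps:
z(a) = -1700 (z(a) = 3 - 1*1703 = 3 - 1703 = -1700)
√(z((-718 - 397) - 227) - 2005010) = √(-1700 - 2005010) = √(-2006710) = I*√2006710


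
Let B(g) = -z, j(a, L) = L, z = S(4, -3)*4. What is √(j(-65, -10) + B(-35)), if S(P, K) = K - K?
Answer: I*√10 ≈ 3.1623*I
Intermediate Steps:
S(P, K) = 0
z = 0 (z = 0*4 = 0)
B(g) = 0 (B(g) = -1*0 = 0)
√(j(-65, -10) + B(-35)) = √(-10 + 0) = √(-10) = I*√10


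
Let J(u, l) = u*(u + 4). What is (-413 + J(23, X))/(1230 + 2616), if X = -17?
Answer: 104/1923 ≈ 0.054082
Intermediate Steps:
J(u, l) = u*(4 + u)
(-413 + J(23, X))/(1230 + 2616) = (-413 + 23*(4 + 23))/(1230 + 2616) = (-413 + 23*27)/3846 = (-413 + 621)*(1/3846) = 208*(1/3846) = 104/1923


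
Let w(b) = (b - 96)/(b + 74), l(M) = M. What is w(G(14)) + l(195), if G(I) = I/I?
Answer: 2906/15 ≈ 193.73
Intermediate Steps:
G(I) = 1
w(b) = (-96 + b)/(74 + b)
w(G(14)) + l(195) = (-96 + 1)/(74 + 1) + 195 = -95/75 + 195 = (1/75)*(-95) + 195 = -19/15 + 195 = 2906/15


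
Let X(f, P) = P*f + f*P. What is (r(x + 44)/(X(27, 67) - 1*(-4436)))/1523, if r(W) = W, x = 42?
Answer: 43/6133121 ≈ 7.0111e-6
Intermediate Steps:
X(f, P) = 2*P*f (X(f, P) = P*f + P*f = 2*P*f)
(r(x + 44)/(X(27, 67) - 1*(-4436)))/1523 = ((42 + 44)/(2*67*27 - 1*(-4436)))/1523 = (86/(3618 + 4436))*(1/1523) = (86/8054)*(1/1523) = (86*(1/8054))*(1/1523) = (43/4027)*(1/1523) = 43/6133121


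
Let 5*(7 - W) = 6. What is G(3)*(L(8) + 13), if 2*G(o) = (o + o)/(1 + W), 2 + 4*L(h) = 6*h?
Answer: 735/68 ≈ 10.809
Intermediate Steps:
L(h) = -½ + 3*h/2 (L(h) = -½ + (6*h)/4 = -½ + 3*h/2)
W = 29/5 (W = 7 - ⅕*6 = 7 - 6/5 = 29/5 ≈ 5.8000)
G(o) = 5*o/34 (G(o) = ((o + o)/(1 + 29/5))/2 = ((2*o)/(34/5))/2 = ((2*o)*(5/34))/2 = (5*o/17)/2 = 5*o/34)
G(3)*(L(8) + 13) = ((5/34)*3)*((-½ + (3/2)*8) + 13) = 15*((-½ + 12) + 13)/34 = 15*(23/2 + 13)/34 = (15/34)*(49/2) = 735/68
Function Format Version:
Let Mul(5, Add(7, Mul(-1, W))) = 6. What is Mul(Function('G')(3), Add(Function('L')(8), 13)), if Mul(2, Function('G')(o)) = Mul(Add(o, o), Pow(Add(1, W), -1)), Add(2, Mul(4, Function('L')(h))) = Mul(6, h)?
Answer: Rational(735, 68) ≈ 10.809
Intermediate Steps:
Function('L')(h) = Add(Rational(-1, 2), Mul(Rational(3, 2), h)) (Function('L')(h) = Add(Rational(-1, 2), Mul(Rational(1, 4), Mul(6, h))) = Add(Rational(-1, 2), Mul(Rational(3, 2), h)))
W = Rational(29, 5) (W = Add(7, Mul(Rational(-1, 5), 6)) = Add(7, Rational(-6, 5)) = Rational(29, 5) ≈ 5.8000)
Function('G')(o) = Mul(Rational(5, 34), o) (Function('G')(o) = Mul(Rational(1, 2), Mul(Add(o, o), Pow(Add(1, Rational(29, 5)), -1))) = Mul(Rational(1, 2), Mul(Mul(2, o), Pow(Rational(34, 5), -1))) = Mul(Rational(1, 2), Mul(Mul(2, o), Rational(5, 34))) = Mul(Rational(1, 2), Mul(Rational(5, 17), o)) = Mul(Rational(5, 34), o))
Mul(Function('G')(3), Add(Function('L')(8), 13)) = Mul(Mul(Rational(5, 34), 3), Add(Add(Rational(-1, 2), Mul(Rational(3, 2), 8)), 13)) = Mul(Rational(15, 34), Add(Add(Rational(-1, 2), 12), 13)) = Mul(Rational(15, 34), Add(Rational(23, 2), 13)) = Mul(Rational(15, 34), Rational(49, 2)) = Rational(735, 68)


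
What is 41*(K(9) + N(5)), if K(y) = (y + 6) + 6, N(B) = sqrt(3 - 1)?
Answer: 861 + 41*sqrt(2) ≈ 918.98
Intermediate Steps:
N(B) = sqrt(2)
K(y) = 12 + y (K(y) = (6 + y) + 6 = 12 + y)
41*(K(9) + N(5)) = 41*((12 + 9) + sqrt(2)) = 41*(21 + sqrt(2)) = 861 + 41*sqrt(2)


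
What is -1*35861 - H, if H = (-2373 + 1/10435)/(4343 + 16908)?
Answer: -7952302066031/221754185 ≈ -35861.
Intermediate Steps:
H = -24762254/221754185 (H = (-2373 + 1/10435)/21251 = -24762254/10435*1/21251 = -24762254/221754185 ≈ -0.11167)
-1*35861 - H = -1*35861 - 1*(-24762254/221754185) = -35861 + 24762254/221754185 = -7952302066031/221754185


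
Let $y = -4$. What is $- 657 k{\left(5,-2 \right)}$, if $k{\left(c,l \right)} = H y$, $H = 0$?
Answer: $0$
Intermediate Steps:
$k{\left(c,l \right)} = 0$ ($k{\left(c,l \right)} = 0 \left(-4\right) = 0$)
$- 657 k{\left(5,-2 \right)} = \left(-657\right) 0 = 0$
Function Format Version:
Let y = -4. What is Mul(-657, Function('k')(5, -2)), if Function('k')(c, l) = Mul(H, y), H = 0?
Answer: 0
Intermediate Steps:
Function('k')(c, l) = 0 (Function('k')(c, l) = Mul(0, -4) = 0)
Mul(-657, Function('k')(5, -2)) = Mul(-657, 0) = 0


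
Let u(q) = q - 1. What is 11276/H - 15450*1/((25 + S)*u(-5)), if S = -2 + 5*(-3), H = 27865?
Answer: 71842583/222920 ≈ 322.28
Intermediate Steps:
u(q) = -1 + q
S = -17 (S = -2 - 15 = -17)
11276/H - 15450*1/((25 + S)*u(-5)) = 11276/27865 - 15450*1/((-1 - 5)*(25 - 17)) = 11276*(1/27865) - 15450/(8*(-6)) = 11276/27865 - 15450/(-48) = 11276/27865 - 15450*(-1/48) = 11276/27865 + 2575/8 = 71842583/222920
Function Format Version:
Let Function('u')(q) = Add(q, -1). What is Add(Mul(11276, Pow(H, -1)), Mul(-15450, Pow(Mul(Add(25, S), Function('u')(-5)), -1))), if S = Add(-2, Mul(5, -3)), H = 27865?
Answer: Rational(71842583, 222920) ≈ 322.28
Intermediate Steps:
Function('u')(q) = Add(-1, q)
S = -17 (S = Add(-2, -15) = -17)
Add(Mul(11276, Pow(H, -1)), Mul(-15450, Pow(Mul(Add(25, S), Function('u')(-5)), -1))) = Add(Mul(11276, Pow(27865, -1)), Mul(-15450, Pow(Mul(Add(25, -17), Add(-1, -5)), -1))) = Add(Mul(11276, Rational(1, 27865)), Mul(-15450, Pow(Mul(8, -6), -1))) = Add(Rational(11276, 27865), Mul(-15450, Pow(-48, -1))) = Add(Rational(11276, 27865), Mul(-15450, Rational(-1, 48))) = Add(Rational(11276, 27865), Rational(2575, 8)) = Rational(71842583, 222920)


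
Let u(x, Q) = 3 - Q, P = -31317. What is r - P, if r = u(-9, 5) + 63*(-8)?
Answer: 30811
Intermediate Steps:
r = -506 (r = (3 - 1*5) + 63*(-8) = (3 - 5) - 504 = -2 - 504 = -506)
r - P = -506 - 1*(-31317) = -506 + 31317 = 30811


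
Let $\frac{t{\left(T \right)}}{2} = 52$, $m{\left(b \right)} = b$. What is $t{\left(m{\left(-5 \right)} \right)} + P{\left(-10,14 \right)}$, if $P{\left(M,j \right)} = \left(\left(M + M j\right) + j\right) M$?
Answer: $1464$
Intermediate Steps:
$t{\left(T \right)} = 104$ ($t{\left(T \right)} = 2 \cdot 52 = 104$)
$P{\left(M,j \right)} = M \left(M + j + M j\right)$ ($P{\left(M,j \right)} = \left(M + j + M j\right) M = M \left(M + j + M j\right)$)
$t{\left(m{\left(-5 \right)} \right)} + P{\left(-10,14 \right)} = 104 - 10 \left(-10 + 14 - 140\right) = 104 - -1360 = 104 + 1360 = 1464$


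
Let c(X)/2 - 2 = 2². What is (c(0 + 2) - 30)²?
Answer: 324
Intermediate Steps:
c(X) = 12 (c(X) = 4 + 2*2² = 4 + 2*4 = 4 + 8 = 12)
(c(0 + 2) - 30)² = (12 - 30)² = (-18)² = 324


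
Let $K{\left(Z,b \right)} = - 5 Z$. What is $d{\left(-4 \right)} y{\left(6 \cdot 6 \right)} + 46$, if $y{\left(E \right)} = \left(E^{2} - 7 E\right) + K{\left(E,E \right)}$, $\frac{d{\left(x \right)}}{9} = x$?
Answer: $-31058$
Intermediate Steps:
$d{\left(x \right)} = 9 x$
$y{\left(E \right)} = E^{2} - 12 E$ ($y{\left(E \right)} = \left(E^{2} - 7 E\right) - 5 E = E^{2} - 12 E$)
$d{\left(-4 \right)} y{\left(6 \cdot 6 \right)} + 46 = 9 \left(-4\right) 6 \cdot 6 \left(-12 + 6 \cdot 6\right) + 46 = - 36 \cdot 36 \left(-12 + 36\right) + 46 = - 36 \cdot 36 \cdot 24 + 46 = \left(-36\right) 864 + 46 = -31104 + 46 = -31058$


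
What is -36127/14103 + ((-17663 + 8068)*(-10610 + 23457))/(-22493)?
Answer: 1737621402784/317218779 ≈ 5477.7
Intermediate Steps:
-36127/14103 + ((-17663 + 8068)*(-10610 + 23457))/(-22493) = -36127*1/14103 - 9595*12847*(-1/22493) = -36127/14103 - 123266965*(-1/22493) = -36127/14103 + 123266965/22493 = 1737621402784/317218779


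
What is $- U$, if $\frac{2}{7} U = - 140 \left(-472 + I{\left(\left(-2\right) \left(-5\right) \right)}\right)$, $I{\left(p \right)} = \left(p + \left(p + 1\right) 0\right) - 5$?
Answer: $-228830$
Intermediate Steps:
$I{\left(p \right)} = -5 + p$ ($I{\left(p \right)} = \left(p + \left(1 + p\right) 0\right) - 5 = \left(p + 0\right) - 5 = p - 5 = -5 + p$)
$U = 228830$ ($U = \frac{7 \left(- 140 \left(-472 - -5\right)\right)}{2} = \frac{7 \left(- 140 \left(-472 + \left(-5 + 10\right)\right)\right)}{2} = \frac{7 \left(- 140 \left(-472 + 5\right)\right)}{2} = \frac{7 \left(\left(-140\right) \left(-467\right)\right)}{2} = \frac{7}{2} \cdot 65380 = 228830$)
$- U = \left(-1\right) 228830 = -228830$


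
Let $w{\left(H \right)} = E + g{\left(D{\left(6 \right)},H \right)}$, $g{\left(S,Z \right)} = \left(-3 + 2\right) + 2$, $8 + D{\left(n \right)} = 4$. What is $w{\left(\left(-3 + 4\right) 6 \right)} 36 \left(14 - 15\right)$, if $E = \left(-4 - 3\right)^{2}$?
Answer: $-1800$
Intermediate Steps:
$D{\left(n \right)} = -4$ ($D{\left(n \right)} = -8 + 4 = -4$)
$E = 49$ ($E = \left(-7\right)^{2} = 49$)
$g{\left(S,Z \right)} = 1$ ($g{\left(S,Z \right)} = -1 + 2 = 1$)
$w{\left(H \right)} = 50$ ($w{\left(H \right)} = 49 + 1 = 50$)
$w{\left(\left(-3 + 4\right) 6 \right)} 36 \left(14 - 15\right) = 50 \cdot 36 \left(14 - 15\right) = 1800 \left(-1\right) = -1800$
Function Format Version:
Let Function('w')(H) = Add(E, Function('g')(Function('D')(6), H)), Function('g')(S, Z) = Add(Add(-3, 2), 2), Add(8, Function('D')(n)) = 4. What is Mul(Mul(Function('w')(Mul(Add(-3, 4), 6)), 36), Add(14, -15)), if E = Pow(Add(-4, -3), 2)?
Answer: -1800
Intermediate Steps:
Function('D')(n) = -4 (Function('D')(n) = Add(-8, 4) = -4)
E = 49 (E = Pow(-7, 2) = 49)
Function('g')(S, Z) = 1 (Function('g')(S, Z) = Add(-1, 2) = 1)
Function('w')(H) = 50 (Function('w')(H) = Add(49, 1) = 50)
Mul(Mul(Function('w')(Mul(Add(-3, 4), 6)), 36), Add(14, -15)) = Mul(Mul(50, 36), Add(14, -15)) = Mul(1800, -1) = -1800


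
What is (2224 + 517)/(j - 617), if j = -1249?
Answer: -2741/1866 ≈ -1.4689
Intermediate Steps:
(2224 + 517)/(j - 617) = (2224 + 517)/(-1249 - 617) = 2741/(-1866) = 2741*(-1/1866) = -2741/1866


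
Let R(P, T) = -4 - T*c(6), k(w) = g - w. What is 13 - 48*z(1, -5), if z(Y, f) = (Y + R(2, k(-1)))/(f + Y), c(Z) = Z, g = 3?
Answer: -311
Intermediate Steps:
k(w) = 3 - w
R(P, T) = -4 - 6*T (R(P, T) = -4 - T*6 = -4 - 6*T)
z(Y, f) = (-28 + Y)/(Y + f) (z(Y, f) = (Y + (-4 - 6*(3 - 1*(-1))))/(f + Y) = (Y + (-4 - 6*(3 + 1)))/(Y + f) = (Y + (-4 - 6*4))/(Y + f) = (Y + (-4 - 24))/(Y + f) = (Y - 28)/(Y + f) = (-28 + Y)/(Y + f))
13 - 48*z(1, -5) = 13 - 48*(-28 + 1)/(1 - 5) = 13 - 48*(-27)/(-4) = 13 - (-12)*(-27) = 13 - 48*27/4 = 13 - 324 = -311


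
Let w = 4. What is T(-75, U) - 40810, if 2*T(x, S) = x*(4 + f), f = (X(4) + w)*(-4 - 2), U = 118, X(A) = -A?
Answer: -40960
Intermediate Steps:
f = 0 (f = (-1*4 + 4)*(-4 - 2) = (-4 + 4)*(-6) = 0*(-6) = 0)
T(x, S) = 2*x (T(x, S) = (x*(4 + 0))/2 = (x*4)/2 = (4*x)/2 = 2*x)
T(-75, U) - 40810 = 2*(-75) - 40810 = -150 - 40810 = -40960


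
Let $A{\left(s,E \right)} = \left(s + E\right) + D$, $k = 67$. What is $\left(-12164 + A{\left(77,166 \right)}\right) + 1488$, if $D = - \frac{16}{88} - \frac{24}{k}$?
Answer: $- \frac{7689519}{737} \approx -10434.0$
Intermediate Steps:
$D = - \frac{398}{737}$ ($D = - \frac{16}{88} - \frac{24}{67} = \left(-16\right) \frac{1}{88} - \frac{24}{67} = - \frac{2}{11} - \frac{24}{67} = - \frac{398}{737} \approx -0.54003$)
$A{\left(s,E \right)} = - \frac{398}{737} + E + s$ ($A{\left(s,E \right)} = \left(s + E\right) - \frac{398}{737} = \left(E + s\right) - \frac{398}{737} = - \frac{398}{737} + E + s$)
$\left(-12164 + A{\left(77,166 \right)}\right) + 1488 = \left(-12164 + \left(- \frac{398}{737} + 166 + 77\right)\right) + 1488 = \left(-12164 + \frac{178693}{737}\right) + 1488 = - \frac{8786175}{737} + 1488 = - \frac{7689519}{737}$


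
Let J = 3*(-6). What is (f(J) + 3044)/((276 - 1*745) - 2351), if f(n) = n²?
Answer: -842/705 ≈ -1.1943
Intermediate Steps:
J = -18
(f(J) + 3044)/((276 - 1*745) - 2351) = ((-18)² + 3044)/((276 - 1*745) - 2351) = (324 + 3044)/((276 - 745) - 2351) = 3368/(-469 - 2351) = 3368/(-2820) = 3368*(-1/2820) = -842/705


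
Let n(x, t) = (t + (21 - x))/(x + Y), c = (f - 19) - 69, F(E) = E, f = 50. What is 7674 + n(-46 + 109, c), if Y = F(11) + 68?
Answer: 544814/71 ≈ 7673.4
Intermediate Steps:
c = -38 (c = (50 - 19) - 69 = 31 - 69 = -38)
Y = 79 (Y = 11 + 68 = 79)
n(x, t) = (21 + t - x)/(79 + x) (n(x, t) = (t + (21 - x))/(x + 79) = (21 + t - x)/(79 + x))
7674 + n(-46 + 109, c) = 7674 + (21 - 38 - (-46 + 109))/(79 + (-46 + 109)) = 7674 + (21 - 38 - 1*63)/(79 + 63) = 7674 + (21 - 38 - 63)/142 = 7674 + (1/142)*(-80) = 7674 - 40/71 = 544814/71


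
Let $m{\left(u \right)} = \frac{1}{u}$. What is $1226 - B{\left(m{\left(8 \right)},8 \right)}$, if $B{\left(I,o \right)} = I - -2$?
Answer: $\frac{9791}{8} \approx 1223.9$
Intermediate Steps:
$B{\left(I,o \right)} = 2 + I$ ($B{\left(I,o \right)} = I + 2 = 2 + I$)
$1226 - B{\left(m{\left(8 \right)},8 \right)} = 1226 - \left(2 + \frac{1}{8}\right) = 1226 - \frac{17}{8} = \frac{9791}{8}$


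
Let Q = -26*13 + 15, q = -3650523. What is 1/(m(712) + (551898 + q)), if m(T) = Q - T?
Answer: -1/3099660 ≈ -3.2262e-7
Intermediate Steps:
Q = -323 (Q = -338 + 15 = -323)
m(T) = -323 - T
1/(m(712) + (551898 + q)) = 1/((-323 - 1*712) + (551898 - 3650523)) = 1/((-323 - 712) - 3098625) = 1/(-1035 - 3098625) = 1/(-3099660) = -1/3099660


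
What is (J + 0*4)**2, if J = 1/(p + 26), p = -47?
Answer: 1/441 ≈ 0.0022676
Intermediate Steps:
J = -1/21 (J = 1/(-47 + 26) = 1/(-21) = -1/21 ≈ -0.047619)
(J + 0*4)**2 = (-1/21 + 0*4)**2 = (-1/21 + 0)**2 = (-1/21)**2 = 1/441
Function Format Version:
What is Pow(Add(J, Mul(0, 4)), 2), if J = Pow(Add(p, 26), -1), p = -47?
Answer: Rational(1, 441) ≈ 0.0022676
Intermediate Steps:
J = Rational(-1, 21) (J = Pow(Add(-47, 26), -1) = Pow(-21, -1) = Rational(-1, 21) ≈ -0.047619)
Pow(Add(J, Mul(0, 4)), 2) = Pow(Add(Rational(-1, 21), Mul(0, 4)), 2) = Pow(Add(Rational(-1, 21), 0), 2) = Pow(Rational(-1, 21), 2) = Rational(1, 441)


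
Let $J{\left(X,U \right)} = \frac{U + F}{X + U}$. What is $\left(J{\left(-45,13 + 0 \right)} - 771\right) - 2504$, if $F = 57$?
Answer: $- \frac{52435}{16} \approx -3277.2$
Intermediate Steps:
$J{\left(X,U \right)} = \frac{57 + U}{U + X}$ ($J{\left(X,U \right)} = \frac{U + 57}{X + U} = \frac{57 + U}{U + X}$)
$\left(J{\left(-45,13 + 0 \right)} - 771\right) - 2504 = \left(\frac{57 + \left(13 + 0\right)}{\left(13 + 0\right) - 45} - 771\right) - 2504 = \left(\frac{57 + 13}{13 - 45} - 771\right) - 2504 = \left(\frac{1}{-32} \cdot 70 - 771\right) - 2504 = \left(\left(- \frac{1}{32}\right) 70 - 771\right) - 2504 = \left(- \frac{35}{16} - 771\right) - 2504 = - \frac{12371}{16} - 2504 = - \frac{52435}{16}$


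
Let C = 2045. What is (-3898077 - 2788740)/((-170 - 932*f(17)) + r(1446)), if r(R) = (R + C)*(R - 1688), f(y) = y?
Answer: 6686817/860836 ≈ 7.7678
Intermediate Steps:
r(R) = (-1688 + R)*(2045 + R) (r(R) = (R + 2045)*(R - 1688) = (2045 + R)*(-1688 + R) = (-1688 + R)*(2045 + R))
(-3898077 - 2788740)/((-170 - 932*f(17)) + r(1446)) = (-3898077 - 2788740)/((-170 - 932*17) + (-3451960 + 1446² + 357*1446)) = -6686817/((-170 - 15844) + (-3451960 + 2090916 + 516222)) = -6686817/(-16014 - 844822) = -6686817/(-860836) = -6686817*(-1/860836) = 6686817/860836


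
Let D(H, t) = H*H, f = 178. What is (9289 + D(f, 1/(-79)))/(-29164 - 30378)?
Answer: -40973/59542 ≈ -0.68814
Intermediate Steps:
D(H, t) = H²
(9289 + D(f, 1/(-79)))/(-29164 - 30378) = (9289 + 178²)/(-29164 - 30378) = (9289 + 31684)/(-59542) = 40973*(-1/59542) = -40973/59542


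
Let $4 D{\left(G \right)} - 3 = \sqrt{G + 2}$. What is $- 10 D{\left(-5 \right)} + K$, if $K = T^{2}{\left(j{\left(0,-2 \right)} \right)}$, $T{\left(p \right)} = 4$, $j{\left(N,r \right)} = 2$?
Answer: $\frac{17}{2} - \frac{5 i \sqrt{3}}{2} \approx 8.5 - 4.3301 i$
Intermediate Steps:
$K = 16$ ($K = 4^{2} = 16$)
$D{\left(G \right)} = \frac{3}{4} + \frac{\sqrt{2 + G}}{4}$ ($D{\left(G \right)} = \frac{3}{4} + \frac{\sqrt{G + 2}}{4} = \frac{3}{4} + \frac{\sqrt{2 + G}}{4}$)
$- 10 D{\left(-5 \right)} + K = - 10 \left(\frac{3}{4} + \frac{\sqrt{2 - 5}}{4}\right) + 16 = - 10 \left(\frac{3}{4} + \frac{\sqrt{-3}}{4}\right) + 16 = - 10 \left(\frac{3}{4} + \frac{i \sqrt{3}}{4}\right) + 16 = \left(- \frac{15}{2} - \frac{5 i \sqrt{3}}{2}\right) + 16 = \frac{17}{2} - \frac{5 i \sqrt{3}}{2}$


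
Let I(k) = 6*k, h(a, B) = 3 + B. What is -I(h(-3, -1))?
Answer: -12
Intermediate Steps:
-I(h(-3, -1)) = -6*(3 - 1) = -6*2 = -1*12 = -12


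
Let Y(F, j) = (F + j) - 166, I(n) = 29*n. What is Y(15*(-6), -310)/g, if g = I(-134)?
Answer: 283/1943 ≈ 0.14565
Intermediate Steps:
Y(F, j) = -166 + F + j
g = -3886 (g = 29*(-134) = -3886)
Y(15*(-6), -310)/g = (-166 + 15*(-6) - 310)/(-3886) = (-166 - 90 - 310)*(-1/3886) = -566*(-1/3886) = 283/1943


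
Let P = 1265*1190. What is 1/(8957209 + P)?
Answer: 1/10462559 ≈ 9.5579e-8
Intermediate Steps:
P = 1505350
1/(8957209 + P) = 1/(8957209 + 1505350) = 1/10462559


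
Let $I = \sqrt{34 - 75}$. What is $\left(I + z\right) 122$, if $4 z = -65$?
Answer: $- \frac{3965}{2} + 122 i \sqrt{41} \approx -1982.5 + 781.18 i$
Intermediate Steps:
$z = - \frac{65}{4}$ ($z = \frac{1}{4} \left(-65\right) = - \frac{65}{4} \approx -16.25$)
$I = i \sqrt{41}$ ($I = \sqrt{-41} = i \sqrt{41} \approx 6.4031 i$)
$\left(I + z\right) 122 = \left(i \sqrt{41} - \frac{65}{4}\right) 122 = \left(- \frac{65}{4} + i \sqrt{41}\right) 122 = - \frac{3965}{2} + 122 i \sqrt{41}$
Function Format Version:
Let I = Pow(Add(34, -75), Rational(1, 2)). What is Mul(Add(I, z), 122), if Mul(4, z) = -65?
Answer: Add(Rational(-3965, 2), Mul(122, I, Pow(41, Rational(1, 2)))) ≈ Add(-1982.5, Mul(781.18, I))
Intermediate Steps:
z = Rational(-65, 4) (z = Mul(Rational(1, 4), -65) = Rational(-65, 4) ≈ -16.250)
I = Mul(I, Pow(41, Rational(1, 2))) (I = Pow(-41, Rational(1, 2)) = Mul(I, Pow(41, Rational(1, 2))) ≈ Mul(6.4031, I))
Mul(Add(I, z), 122) = Mul(Add(Mul(I, Pow(41, Rational(1, 2))), Rational(-65, 4)), 122) = Mul(Add(Rational(-65, 4), Mul(I, Pow(41, Rational(1, 2)))), 122) = Add(Rational(-3965, 2), Mul(122, I, Pow(41, Rational(1, 2))))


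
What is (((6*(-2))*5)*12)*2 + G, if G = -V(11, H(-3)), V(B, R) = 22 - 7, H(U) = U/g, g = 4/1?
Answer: -1455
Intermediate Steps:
g = 4 (g = 4*1 = 4)
H(U) = U/4
V(B, R) = 15
G = -15 (G = -1*15 = -15)
(((6*(-2))*5)*12)*2 + G = (((6*(-2))*5)*12)*2 - 15 = (-12*5*12)*2 - 15 = -60*12*2 - 15 = -720*2 - 15 = -1440 - 15 = -1455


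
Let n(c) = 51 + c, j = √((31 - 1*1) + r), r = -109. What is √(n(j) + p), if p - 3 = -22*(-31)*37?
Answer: √(25288 + I*√79) ≈ 159.02 + 0.028*I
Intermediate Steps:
p = 25237 (p = 3 - 22*(-31)*37 = 3 + 682*37 = 3 + 25234 = 25237)
j = I*√79 (j = √((31 - 1*1) - 109) = √((31 - 1) - 109) = √(30 - 109) = √(-79) = I*√79 ≈ 8.8882*I)
√(n(j) + p) = √((51 + I*√79) + 25237) = √(25288 + I*√79)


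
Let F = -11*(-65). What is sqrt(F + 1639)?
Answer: sqrt(2354) ≈ 48.518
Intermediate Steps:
F = 715
sqrt(F + 1639) = sqrt(715 + 1639) = sqrt(2354)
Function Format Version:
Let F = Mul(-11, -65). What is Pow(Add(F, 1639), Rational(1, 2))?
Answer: Pow(2354, Rational(1, 2)) ≈ 48.518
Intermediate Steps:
F = 715
Pow(Add(F, 1639), Rational(1, 2)) = Pow(Add(715, 1639), Rational(1, 2)) = Pow(2354, Rational(1, 2))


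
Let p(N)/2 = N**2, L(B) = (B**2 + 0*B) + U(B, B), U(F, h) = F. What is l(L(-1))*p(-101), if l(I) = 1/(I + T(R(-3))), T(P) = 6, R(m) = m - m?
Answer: 10201/3 ≈ 3400.3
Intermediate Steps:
R(m) = 0
L(B) = B + B**2 (L(B) = (B**2 + 0*B) + B = (B**2 + 0) + B = B**2 + B = B + B**2)
l(I) = 1/(6 + I) (l(I) = 1/(I + 6) = 1/(6 + I))
p(N) = 2*N**2
l(L(-1))*p(-101) = (2*(-101)**2)/(6 - (1 - 1)) = (2*10201)/(6 - 1*0) = 20402/(6 + 0) = 20402/6 = (1/6)*20402 = 10201/3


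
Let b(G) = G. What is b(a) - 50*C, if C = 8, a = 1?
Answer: -399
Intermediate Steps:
b(a) - 50*C = 1 - 50*8 = 1 - 400 = -399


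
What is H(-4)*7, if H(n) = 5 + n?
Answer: 7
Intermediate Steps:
H(-4)*7 = (5 - 4)*7 = 1*7 = 7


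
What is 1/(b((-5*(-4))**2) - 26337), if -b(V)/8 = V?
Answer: -1/29537 ≈ -3.3856e-5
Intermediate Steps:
b(V) = -8*V
1/(b((-5*(-4))**2) - 26337) = 1/(-8*(-5*(-4))**2 - 26337) = 1/(-8*20**2 - 26337) = 1/(-8*400 - 26337) = 1/(-3200 - 26337) = 1/(-29537) = -1/29537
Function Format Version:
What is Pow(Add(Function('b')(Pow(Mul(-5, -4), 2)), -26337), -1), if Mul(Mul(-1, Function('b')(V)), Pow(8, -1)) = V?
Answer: Rational(-1, 29537) ≈ -3.3856e-5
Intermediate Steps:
Function('b')(V) = Mul(-8, V)
Pow(Add(Function('b')(Pow(Mul(-5, -4), 2)), -26337), -1) = Pow(Add(Mul(-8, Pow(Mul(-5, -4), 2)), -26337), -1) = Pow(Add(Mul(-8, Pow(20, 2)), -26337), -1) = Pow(Add(Mul(-8, 400), -26337), -1) = Pow(Add(-3200, -26337), -1) = Pow(-29537, -1) = Rational(-1, 29537)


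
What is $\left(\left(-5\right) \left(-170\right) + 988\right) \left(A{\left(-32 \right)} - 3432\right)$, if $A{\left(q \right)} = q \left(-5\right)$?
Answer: $-6013936$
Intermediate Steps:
$A{\left(q \right)} = - 5 q$
$\left(\left(-5\right) \left(-170\right) + 988\right) \left(A{\left(-32 \right)} - 3432\right) = \left(\left(-5\right) \left(-170\right) + 988\right) \left(\left(-5\right) \left(-32\right) - 3432\right) = \left(850 + 988\right) \left(160 - 3432\right) = 1838 \left(-3272\right) = -6013936$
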